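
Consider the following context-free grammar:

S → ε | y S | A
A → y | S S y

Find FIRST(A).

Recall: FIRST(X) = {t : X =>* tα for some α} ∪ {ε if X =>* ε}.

We compute FIRST(A) using the standard algorithm.
FIRST(A) = {y}
FIRST(S) = {y, ε}
Therefore, FIRST(A) = {y}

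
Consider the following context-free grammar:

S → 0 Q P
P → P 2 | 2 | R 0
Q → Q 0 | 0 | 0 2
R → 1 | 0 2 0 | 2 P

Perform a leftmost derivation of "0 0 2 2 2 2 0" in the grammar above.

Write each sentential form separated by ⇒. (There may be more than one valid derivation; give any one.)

S ⇒ 0 Q P ⇒ 0 0 P ⇒ 0 0 R 0 ⇒ 0 0 2 P 0 ⇒ 0 0 2 P 2 0 ⇒ 0 0 2 P 2 2 0 ⇒ 0 0 2 2 2 2 0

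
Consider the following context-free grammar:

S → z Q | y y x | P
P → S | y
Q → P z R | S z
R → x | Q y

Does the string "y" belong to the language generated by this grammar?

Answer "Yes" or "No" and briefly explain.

Yes - a valid derivation exists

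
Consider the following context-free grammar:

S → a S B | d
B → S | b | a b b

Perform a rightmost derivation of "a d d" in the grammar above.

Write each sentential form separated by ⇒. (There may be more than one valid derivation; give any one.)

S ⇒ a S B ⇒ a S S ⇒ a S d ⇒ a d d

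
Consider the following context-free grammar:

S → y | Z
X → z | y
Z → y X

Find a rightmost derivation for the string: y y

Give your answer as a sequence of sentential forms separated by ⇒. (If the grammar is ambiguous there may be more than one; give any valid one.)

S ⇒ Z ⇒ y X ⇒ y y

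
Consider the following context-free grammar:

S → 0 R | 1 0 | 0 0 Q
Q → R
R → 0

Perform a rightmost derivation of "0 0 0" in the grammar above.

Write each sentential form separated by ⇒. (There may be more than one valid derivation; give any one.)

S ⇒ 0 0 Q ⇒ 0 0 R ⇒ 0 0 0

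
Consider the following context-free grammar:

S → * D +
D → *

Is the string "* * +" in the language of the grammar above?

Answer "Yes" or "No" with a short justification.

Yes - a valid derivation exists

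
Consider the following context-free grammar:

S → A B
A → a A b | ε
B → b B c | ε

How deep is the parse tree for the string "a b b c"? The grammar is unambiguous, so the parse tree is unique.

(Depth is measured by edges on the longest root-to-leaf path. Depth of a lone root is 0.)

3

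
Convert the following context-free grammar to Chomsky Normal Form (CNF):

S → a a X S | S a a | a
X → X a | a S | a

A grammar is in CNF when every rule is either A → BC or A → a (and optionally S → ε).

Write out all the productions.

TA → a; S → a; X → a; S → TA X0; X0 → TA X1; X1 → X S; S → S X2; X2 → TA TA; X → X TA; X → TA S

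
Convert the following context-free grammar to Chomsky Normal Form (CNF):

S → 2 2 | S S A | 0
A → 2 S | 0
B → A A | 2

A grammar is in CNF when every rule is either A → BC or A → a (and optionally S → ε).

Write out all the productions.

T2 → 2; S → 0; A → 0; B → 2; S → T2 T2; S → S X0; X0 → S A; A → T2 S; B → A A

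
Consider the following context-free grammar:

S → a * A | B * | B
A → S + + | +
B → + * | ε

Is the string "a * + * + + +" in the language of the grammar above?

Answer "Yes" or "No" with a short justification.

No - no valid derivation exists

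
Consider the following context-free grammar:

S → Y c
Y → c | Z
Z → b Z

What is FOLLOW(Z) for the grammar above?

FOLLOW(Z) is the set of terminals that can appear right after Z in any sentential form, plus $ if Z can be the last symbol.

We compute FOLLOW(Z) using the standard algorithm.
FOLLOW(S) starts with {$}.
FIRST(S) = {b, c}
FIRST(Y) = {b, c}
FIRST(Z) = {b}
FOLLOW(S) = {$}
FOLLOW(Y) = {c}
FOLLOW(Z) = {c}
Therefore, FOLLOW(Z) = {c}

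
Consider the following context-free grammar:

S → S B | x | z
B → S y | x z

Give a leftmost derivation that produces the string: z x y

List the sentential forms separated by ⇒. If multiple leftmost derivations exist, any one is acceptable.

S ⇒ S B ⇒ z B ⇒ z S y ⇒ z x y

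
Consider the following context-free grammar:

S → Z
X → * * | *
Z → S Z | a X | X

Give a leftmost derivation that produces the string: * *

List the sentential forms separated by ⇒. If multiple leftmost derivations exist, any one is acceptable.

S ⇒ Z ⇒ X ⇒ * *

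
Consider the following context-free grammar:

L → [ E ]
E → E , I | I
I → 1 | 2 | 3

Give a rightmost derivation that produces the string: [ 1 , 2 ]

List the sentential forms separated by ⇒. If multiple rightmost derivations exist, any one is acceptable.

L ⇒ [ E ] ⇒ [ E , I ] ⇒ [ E , 2 ] ⇒ [ I , 2 ] ⇒ [ 1 , 2 ]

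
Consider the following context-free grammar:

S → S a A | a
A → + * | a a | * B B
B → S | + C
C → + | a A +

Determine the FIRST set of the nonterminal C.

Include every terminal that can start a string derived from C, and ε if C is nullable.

We compute FIRST(C) using the standard algorithm.
FIRST(A) = {*, +, a}
FIRST(B) = {+, a}
FIRST(C) = {+, a}
FIRST(S) = {a}
Therefore, FIRST(C) = {+, a}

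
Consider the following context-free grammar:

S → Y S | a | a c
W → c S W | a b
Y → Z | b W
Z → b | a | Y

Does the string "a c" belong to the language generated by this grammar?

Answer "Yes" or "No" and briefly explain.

Yes - a valid derivation exists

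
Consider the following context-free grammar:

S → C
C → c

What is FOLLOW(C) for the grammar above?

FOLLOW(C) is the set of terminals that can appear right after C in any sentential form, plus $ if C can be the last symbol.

We compute FOLLOW(C) using the standard algorithm.
FOLLOW(S) starts with {$}.
FIRST(C) = {c}
FIRST(S) = {c}
FOLLOW(C) = {$}
FOLLOW(S) = {$}
Therefore, FOLLOW(C) = {$}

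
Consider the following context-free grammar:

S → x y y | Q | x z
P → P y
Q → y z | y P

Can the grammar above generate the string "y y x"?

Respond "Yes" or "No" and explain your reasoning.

No - no valid derivation exists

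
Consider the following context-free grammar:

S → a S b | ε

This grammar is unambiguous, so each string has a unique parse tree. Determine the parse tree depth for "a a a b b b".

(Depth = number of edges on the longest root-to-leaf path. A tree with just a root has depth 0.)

4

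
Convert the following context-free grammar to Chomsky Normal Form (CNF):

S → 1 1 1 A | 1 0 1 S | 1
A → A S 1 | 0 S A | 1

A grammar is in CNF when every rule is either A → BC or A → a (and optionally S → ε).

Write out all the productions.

T1 → 1; T0 → 0; S → 1; A → 1; S → T1 X0; X0 → T1 X1; X1 → T1 A; S → T1 X2; X2 → T0 X3; X3 → T1 S; A → A X4; X4 → S T1; A → T0 X5; X5 → S A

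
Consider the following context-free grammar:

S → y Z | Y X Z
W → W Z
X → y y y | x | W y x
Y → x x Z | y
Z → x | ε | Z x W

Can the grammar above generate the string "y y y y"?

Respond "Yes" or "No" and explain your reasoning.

Yes - a valid derivation exists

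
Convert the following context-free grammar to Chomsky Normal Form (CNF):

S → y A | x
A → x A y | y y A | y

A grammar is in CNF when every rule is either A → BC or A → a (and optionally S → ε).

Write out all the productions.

TY → y; S → x; TX → x; A → y; S → TY A; A → TX X0; X0 → A TY; A → TY X1; X1 → TY A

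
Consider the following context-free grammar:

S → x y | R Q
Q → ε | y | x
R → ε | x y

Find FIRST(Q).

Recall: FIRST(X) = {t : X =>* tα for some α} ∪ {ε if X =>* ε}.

We compute FIRST(Q) using the standard algorithm.
FIRST(Q) = {x, y, ε}
FIRST(R) = {x, ε}
FIRST(S) = {x, y, ε}
Therefore, FIRST(Q) = {x, y, ε}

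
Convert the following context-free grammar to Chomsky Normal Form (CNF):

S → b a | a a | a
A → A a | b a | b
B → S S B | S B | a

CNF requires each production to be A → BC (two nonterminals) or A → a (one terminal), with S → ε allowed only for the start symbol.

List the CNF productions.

TB → b; TA → a; S → a; A → b; B → a; S → TB TA; S → TA TA; A → A TA; A → TB TA; B → S X0; X0 → S B; B → S B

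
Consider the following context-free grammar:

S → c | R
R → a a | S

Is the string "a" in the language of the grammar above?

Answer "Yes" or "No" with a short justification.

No - no valid derivation exists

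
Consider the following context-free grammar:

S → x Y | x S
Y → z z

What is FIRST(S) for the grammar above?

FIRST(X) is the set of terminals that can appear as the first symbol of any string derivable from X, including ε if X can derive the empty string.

We compute FIRST(S) using the standard algorithm.
FIRST(S) = {x}
FIRST(Y) = {z}
Therefore, FIRST(S) = {x}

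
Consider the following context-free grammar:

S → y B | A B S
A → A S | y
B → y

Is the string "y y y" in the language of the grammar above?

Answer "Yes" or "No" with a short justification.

No - no valid derivation exists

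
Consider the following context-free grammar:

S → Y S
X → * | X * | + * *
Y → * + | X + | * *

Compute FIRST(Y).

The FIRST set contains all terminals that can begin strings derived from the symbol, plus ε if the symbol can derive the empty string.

We compute FIRST(Y) using the standard algorithm.
FIRST(S) = {*, +}
FIRST(X) = {*, +}
FIRST(Y) = {*, +}
Therefore, FIRST(Y) = {*, +}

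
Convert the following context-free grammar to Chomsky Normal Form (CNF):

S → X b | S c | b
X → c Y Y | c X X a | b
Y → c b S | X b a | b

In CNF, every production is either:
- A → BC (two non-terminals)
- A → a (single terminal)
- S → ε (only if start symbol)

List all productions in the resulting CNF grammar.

TB → b; TC → c; S → b; TA → a; X → b; Y → b; S → X TB; S → S TC; X → TC X0; X0 → Y Y; X → TC X1; X1 → X X2; X2 → X TA; Y → TC X3; X3 → TB S; Y → X X4; X4 → TB TA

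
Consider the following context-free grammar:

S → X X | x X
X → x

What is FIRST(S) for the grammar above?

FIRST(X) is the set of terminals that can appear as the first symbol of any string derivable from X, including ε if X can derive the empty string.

We compute FIRST(S) using the standard algorithm.
FIRST(S) = {x}
FIRST(X) = {x}
Therefore, FIRST(S) = {x}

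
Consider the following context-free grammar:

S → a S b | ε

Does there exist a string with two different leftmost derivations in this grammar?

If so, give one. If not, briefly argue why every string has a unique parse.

No - every string in the language has a unique leftmost derivation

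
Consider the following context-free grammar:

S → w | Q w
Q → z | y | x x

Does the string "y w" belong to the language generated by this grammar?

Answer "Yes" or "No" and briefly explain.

Yes - a valid derivation exists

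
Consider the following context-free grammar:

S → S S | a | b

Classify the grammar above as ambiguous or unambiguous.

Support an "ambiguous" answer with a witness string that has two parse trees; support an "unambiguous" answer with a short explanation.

Ambiguous - the string 'b b a a a' has two distinct parse trees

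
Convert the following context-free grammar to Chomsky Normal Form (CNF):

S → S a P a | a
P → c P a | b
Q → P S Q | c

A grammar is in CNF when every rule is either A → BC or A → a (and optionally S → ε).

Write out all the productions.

TA → a; S → a; TC → c; P → b; Q → c; S → S X0; X0 → TA X1; X1 → P TA; P → TC X2; X2 → P TA; Q → P X3; X3 → S Q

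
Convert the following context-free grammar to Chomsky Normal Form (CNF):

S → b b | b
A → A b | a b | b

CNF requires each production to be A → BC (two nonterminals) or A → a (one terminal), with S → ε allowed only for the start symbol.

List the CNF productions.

TB → b; S → b; TA → a; A → b; S → TB TB; A → A TB; A → TA TB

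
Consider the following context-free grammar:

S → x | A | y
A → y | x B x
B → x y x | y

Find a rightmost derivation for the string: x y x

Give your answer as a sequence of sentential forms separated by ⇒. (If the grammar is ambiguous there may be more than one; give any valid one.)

S ⇒ A ⇒ x B x ⇒ x y x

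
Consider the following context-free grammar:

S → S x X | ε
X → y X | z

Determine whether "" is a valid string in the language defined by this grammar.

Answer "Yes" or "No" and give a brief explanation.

Yes - a valid derivation exists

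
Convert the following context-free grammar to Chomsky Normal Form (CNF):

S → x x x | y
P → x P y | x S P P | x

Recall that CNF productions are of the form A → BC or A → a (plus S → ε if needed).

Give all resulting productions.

TX → x; S → y; TY → y; P → x; S → TX X0; X0 → TX TX; P → TX X1; X1 → P TY; P → TX X2; X2 → S X3; X3 → P P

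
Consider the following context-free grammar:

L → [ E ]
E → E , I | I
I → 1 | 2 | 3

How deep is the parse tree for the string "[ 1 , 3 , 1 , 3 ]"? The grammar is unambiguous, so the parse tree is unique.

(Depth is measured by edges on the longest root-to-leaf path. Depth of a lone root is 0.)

6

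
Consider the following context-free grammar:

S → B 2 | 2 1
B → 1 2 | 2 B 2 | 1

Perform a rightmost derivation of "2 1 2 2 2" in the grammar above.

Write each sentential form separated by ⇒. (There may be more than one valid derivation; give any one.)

S ⇒ B 2 ⇒ 2 B 2 2 ⇒ 2 1 2 2 2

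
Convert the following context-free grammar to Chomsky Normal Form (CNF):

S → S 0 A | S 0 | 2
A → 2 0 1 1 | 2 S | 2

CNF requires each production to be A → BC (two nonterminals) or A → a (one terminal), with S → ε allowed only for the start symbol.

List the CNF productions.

T0 → 0; S → 2; T2 → 2; T1 → 1; A → 2; S → S X0; X0 → T0 A; S → S T0; A → T2 X1; X1 → T0 X2; X2 → T1 T1; A → T2 S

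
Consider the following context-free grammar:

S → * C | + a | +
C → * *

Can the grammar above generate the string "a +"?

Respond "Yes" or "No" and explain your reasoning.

No - no valid derivation exists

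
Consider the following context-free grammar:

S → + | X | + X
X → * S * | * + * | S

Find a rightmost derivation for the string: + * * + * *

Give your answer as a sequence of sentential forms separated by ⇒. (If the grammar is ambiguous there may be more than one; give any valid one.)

S ⇒ + X ⇒ + * S * ⇒ + * X * ⇒ + * * + * *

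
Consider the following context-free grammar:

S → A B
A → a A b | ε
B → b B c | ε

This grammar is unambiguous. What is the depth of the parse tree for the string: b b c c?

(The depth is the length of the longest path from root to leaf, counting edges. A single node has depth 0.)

4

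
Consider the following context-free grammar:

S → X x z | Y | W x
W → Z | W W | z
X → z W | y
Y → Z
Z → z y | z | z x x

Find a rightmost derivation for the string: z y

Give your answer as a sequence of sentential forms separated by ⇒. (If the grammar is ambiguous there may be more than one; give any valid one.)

S ⇒ Y ⇒ Z ⇒ z y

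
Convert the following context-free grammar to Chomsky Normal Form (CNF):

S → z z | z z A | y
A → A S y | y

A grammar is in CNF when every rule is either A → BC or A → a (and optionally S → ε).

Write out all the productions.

TZ → z; S → y; TY → y; A → y; S → TZ TZ; S → TZ X0; X0 → TZ A; A → A X1; X1 → S TY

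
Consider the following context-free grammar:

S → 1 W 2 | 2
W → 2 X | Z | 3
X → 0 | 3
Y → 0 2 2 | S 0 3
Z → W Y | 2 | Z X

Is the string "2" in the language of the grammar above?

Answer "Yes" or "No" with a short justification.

Yes - a valid derivation exists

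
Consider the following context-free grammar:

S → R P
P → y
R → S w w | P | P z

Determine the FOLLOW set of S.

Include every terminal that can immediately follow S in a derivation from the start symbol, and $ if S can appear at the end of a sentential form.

We compute FOLLOW(S) using the standard algorithm.
FOLLOW(S) starts with {$}.
FIRST(P) = {y}
FIRST(R) = {y}
FIRST(S) = {y}
FOLLOW(P) = {$, w, y, z}
FOLLOW(R) = {y}
FOLLOW(S) = {$, w}
Therefore, FOLLOW(S) = {$, w}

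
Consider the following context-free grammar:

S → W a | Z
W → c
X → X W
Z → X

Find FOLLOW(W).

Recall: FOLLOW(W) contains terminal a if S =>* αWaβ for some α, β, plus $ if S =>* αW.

We compute FOLLOW(W) using the standard algorithm.
FOLLOW(S) starts with {$}.
FIRST(S) = {c}
FIRST(W) = {c}
FIRST(X) = {}
FIRST(Z) = {}
FOLLOW(S) = {$}
FOLLOW(W) = {$, a, c}
FOLLOW(X) = {$, c}
FOLLOW(Z) = {$}
Therefore, FOLLOW(W) = {$, a, c}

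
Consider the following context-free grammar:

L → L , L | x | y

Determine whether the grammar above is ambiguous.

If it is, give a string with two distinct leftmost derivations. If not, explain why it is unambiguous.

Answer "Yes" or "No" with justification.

Yes - the string 'x , x , x , x' has two distinct leftmost derivations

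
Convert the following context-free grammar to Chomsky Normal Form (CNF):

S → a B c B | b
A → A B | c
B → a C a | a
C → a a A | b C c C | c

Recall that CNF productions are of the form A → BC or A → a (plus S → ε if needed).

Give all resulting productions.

TA → a; TC → c; S → b; A → c; B → a; TB → b; C → c; S → TA X0; X0 → B X1; X1 → TC B; A → A B; B → TA X2; X2 → C TA; C → TA X3; X3 → TA A; C → TB X4; X4 → C X5; X5 → TC C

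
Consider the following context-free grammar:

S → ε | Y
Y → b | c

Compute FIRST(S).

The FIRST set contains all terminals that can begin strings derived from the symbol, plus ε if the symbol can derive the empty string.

We compute FIRST(S) using the standard algorithm.
FIRST(S) = {b, c, ε}
FIRST(Y) = {b, c}
Therefore, FIRST(S) = {b, c, ε}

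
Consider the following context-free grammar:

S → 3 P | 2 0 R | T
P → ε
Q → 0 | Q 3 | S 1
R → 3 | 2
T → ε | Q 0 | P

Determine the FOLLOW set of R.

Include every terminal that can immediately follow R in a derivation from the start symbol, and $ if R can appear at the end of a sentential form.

We compute FOLLOW(R) using the standard algorithm.
FOLLOW(S) starts with {$}.
FIRST(P) = {ε}
FIRST(Q) = {0, 1, 2, 3}
FIRST(R) = {2, 3}
FIRST(S) = {0, 1, 2, 3, ε}
FIRST(T) = {0, 1, 2, 3, ε}
FOLLOW(P) = {$, 1}
FOLLOW(Q) = {0, 3}
FOLLOW(R) = {$, 1}
FOLLOW(S) = {$, 1}
FOLLOW(T) = {$, 1}
Therefore, FOLLOW(R) = {$, 1}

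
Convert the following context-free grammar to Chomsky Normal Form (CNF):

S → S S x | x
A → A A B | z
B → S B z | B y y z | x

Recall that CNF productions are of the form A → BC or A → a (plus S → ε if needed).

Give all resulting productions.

TX → x; S → x; A → z; TZ → z; TY → y; B → x; S → S X0; X0 → S TX; A → A X1; X1 → A B; B → S X2; X2 → B TZ; B → B X3; X3 → TY X4; X4 → TY TZ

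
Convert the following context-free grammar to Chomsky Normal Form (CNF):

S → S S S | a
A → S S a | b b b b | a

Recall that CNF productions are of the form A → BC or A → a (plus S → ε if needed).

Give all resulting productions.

S → a; TA → a; TB → b; A → a; S → S X0; X0 → S S; A → S X1; X1 → S TA; A → TB X2; X2 → TB X3; X3 → TB TB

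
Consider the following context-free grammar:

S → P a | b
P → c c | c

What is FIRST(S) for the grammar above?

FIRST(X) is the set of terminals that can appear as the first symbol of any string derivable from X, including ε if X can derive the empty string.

We compute FIRST(S) using the standard algorithm.
FIRST(P) = {c}
FIRST(S) = {b, c}
Therefore, FIRST(S) = {b, c}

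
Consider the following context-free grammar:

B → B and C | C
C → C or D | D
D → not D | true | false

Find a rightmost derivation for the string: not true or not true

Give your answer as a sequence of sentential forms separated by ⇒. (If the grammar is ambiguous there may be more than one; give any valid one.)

B ⇒ C ⇒ C or D ⇒ C or not D ⇒ C or not true ⇒ D or not true ⇒ not D or not true ⇒ not true or not true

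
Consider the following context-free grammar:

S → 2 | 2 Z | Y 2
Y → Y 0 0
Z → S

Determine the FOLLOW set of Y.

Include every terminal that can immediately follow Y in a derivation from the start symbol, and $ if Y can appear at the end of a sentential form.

We compute FOLLOW(Y) using the standard algorithm.
FOLLOW(S) starts with {$}.
FIRST(S) = {2}
FIRST(Y) = {}
FIRST(Z) = {2}
FOLLOW(S) = {$}
FOLLOW(Y) = {0, 2}
FOLLOW(Z) = {$}
Therefore, FOLLOW(Y) = {0, 2}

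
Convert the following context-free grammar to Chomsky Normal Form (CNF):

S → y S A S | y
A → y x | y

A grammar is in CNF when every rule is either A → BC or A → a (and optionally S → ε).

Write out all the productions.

TY → y; S → y; TX → x; A → y; S → TY X0; X0 → S X1; X1 → A S; A → TY TX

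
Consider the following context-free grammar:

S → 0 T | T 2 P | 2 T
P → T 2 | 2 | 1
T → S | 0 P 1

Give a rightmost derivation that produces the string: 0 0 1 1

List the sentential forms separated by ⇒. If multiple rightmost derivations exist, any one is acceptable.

S ⇒ 0 T ⇒ 0 0 P 1 ⇒ 0 0 1 1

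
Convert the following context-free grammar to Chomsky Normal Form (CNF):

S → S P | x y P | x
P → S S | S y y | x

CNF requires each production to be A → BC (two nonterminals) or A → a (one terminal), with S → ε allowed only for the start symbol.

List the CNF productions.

TX → x; TY → y; S → x; P → x; S → S P; S → TX X0; X0 → TY P; P → S S; P → S X1; X1 → TY TY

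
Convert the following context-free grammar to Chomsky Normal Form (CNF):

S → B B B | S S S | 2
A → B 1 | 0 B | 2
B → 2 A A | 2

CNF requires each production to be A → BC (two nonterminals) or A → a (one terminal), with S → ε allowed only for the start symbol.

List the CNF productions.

S → 2; T1 → 1; T0 → 0; A → 2; T2 → 2; B → 2; S → B X0; X0 → B B; S → S X1; X1 → S S; A → B T1; A → T0 B; B → T2 X2; X2 → A A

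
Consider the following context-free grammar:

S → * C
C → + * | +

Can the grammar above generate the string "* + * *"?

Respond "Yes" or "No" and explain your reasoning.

No - no valid derivation exists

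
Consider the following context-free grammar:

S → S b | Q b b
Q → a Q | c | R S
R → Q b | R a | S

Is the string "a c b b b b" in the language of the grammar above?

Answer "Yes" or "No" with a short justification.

Yes - a valid derivation exists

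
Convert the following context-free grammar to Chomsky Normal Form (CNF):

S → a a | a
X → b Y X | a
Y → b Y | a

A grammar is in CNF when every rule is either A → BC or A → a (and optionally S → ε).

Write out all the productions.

TA → a; S → a; TB → b; X → a; Y → a; S → TA TA; X → TB X0; X0 → Y X; Y → TB Y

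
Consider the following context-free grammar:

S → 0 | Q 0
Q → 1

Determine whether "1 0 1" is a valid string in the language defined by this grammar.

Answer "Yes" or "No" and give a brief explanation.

No - no valid derivation exists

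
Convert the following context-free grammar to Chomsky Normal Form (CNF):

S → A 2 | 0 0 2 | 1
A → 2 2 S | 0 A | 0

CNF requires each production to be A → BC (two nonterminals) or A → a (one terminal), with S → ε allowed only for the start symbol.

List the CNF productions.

T2 → 2; T0 → 0; S → 1; A → 0; S → A T2; S → T0 X0; X0 → T0 T2; A → T2 X1; X1 → T2 S; A → T0 A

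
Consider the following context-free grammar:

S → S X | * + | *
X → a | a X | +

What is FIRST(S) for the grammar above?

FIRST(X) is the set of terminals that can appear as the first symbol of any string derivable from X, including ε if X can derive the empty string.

We compute FIRST(S) using the standard algorithm.
FIRST(S) = {*}
FIRST(X) = {+, a}
Therefore, FIRST(S) = {*}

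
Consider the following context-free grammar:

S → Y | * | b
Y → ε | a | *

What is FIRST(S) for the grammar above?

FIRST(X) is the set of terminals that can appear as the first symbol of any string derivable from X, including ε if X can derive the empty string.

We compute FIRST(S) using the standard algorithm.
FIRST(S) = {*, a, b, ε}
FIRST(Y) = {*, a, ε}
Therefore, FIRST(S) = {*, a, b, ε}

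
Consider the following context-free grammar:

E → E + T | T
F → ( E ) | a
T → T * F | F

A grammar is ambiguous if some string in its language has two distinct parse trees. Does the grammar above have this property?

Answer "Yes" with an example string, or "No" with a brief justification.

No - the grammar is unambiguous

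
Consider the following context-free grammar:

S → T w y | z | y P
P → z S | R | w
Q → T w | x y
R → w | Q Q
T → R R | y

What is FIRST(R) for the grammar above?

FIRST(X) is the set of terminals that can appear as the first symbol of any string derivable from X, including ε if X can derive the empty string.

We compute FIRST(R) using the standard algorithm.
FIRST(P) = {w, x, y, z}
FIRST(Q) = {w, x, y}
FIRST(R) = {w, x, y}
FIRST(S) = {w, x, y, z}
FIRST(T) = {w, x, y}
Therefore, FIRST(R) = {w, x, y}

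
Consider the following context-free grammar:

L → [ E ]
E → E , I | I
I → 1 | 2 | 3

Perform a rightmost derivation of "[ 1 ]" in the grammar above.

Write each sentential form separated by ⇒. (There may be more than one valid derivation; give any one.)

L ⇒ [ E ] ⇒ [ I ] ⇒ [ 1 ]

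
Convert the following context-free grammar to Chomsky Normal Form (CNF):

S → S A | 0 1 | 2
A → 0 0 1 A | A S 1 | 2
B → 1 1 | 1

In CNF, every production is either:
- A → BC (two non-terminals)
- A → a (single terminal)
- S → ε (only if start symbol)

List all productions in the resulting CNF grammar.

T0 → 0; T1 → 1; S → 2; A → 2; B → 1; S → S A; S → T0 T1; A → T0 X0; X0 → T0 X1; X1 → T1 A; A → A X2; X2 → S T1; B → T1 T1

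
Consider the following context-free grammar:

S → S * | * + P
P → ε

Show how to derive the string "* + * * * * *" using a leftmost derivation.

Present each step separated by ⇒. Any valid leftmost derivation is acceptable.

S ⇒ S * ⇒ S * * ⇒ S * * * ⇒ S * * * * ⇒ S * * * * * ⇒ * + P * * * * * ⇒ * + * * * * *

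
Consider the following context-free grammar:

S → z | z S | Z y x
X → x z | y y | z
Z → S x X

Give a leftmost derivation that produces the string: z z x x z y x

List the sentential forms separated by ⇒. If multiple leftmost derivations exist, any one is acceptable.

S ⇒ Z y x ⇒ S x X y x ⇒ z S x X y x ⇒ z z x X y x ⇒ z z x x z y x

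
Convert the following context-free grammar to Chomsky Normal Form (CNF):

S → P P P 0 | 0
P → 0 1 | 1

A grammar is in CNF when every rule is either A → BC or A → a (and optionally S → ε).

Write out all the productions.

T0 → 0; S → 0; T1 → 1; P → 1; S → P X0; X0 → P X1; X1 → P T0; P → T0 T1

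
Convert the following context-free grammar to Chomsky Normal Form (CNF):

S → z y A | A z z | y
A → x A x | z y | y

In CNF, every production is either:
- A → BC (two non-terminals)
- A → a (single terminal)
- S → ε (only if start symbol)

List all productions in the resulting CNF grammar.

TZ → z; TY → y; S → y; TX → x; A → y; S → TZ X0; X0 → TY A; S → A X1; X1 → TZ TZ; A → TX X2; X2 → A TX; A → TZ TY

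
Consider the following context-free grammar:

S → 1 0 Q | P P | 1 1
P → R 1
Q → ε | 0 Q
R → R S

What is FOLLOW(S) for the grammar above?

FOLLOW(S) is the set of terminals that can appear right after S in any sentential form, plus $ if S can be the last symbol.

We compute FOLLOW(S) using the standard algorithm.
FOLLOW(S) starts with {$}.
FIRST(P) = {}
FIRST(Q) = {0, ε}
FIRST(R) = {}
FIRST(S) = {1}
FOLLOW(P) = {$, 1}
FOLLOW(Q) = {$, 1}
FOLLOW(R) = {1}
FOLLOW(S) = {$, 1}
Therefore, FOLLOW(S) = {$, 1}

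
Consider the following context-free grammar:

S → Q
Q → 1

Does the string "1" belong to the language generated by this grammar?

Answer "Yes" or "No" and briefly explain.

Yes - a valid derivation exists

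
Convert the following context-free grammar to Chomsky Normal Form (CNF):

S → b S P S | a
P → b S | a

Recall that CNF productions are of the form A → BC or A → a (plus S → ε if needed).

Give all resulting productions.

TB → b; S → a; P → a; S → TB X0; X0 → S X1; X1 → P S; P → TB S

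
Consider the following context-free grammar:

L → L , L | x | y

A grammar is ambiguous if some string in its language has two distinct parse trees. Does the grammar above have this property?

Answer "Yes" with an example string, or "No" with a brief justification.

Yes - the string 'x , y , y , x , x' has two distinct parse trees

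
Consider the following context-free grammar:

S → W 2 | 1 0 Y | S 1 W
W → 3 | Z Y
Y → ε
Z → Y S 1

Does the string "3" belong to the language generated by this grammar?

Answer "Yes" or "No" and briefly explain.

No - no valid derivation exists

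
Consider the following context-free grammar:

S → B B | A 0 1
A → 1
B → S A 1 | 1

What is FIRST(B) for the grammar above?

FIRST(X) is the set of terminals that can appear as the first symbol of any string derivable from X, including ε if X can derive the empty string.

We compute FIRST(B) using the standard algorithm.
FIRST(A) = {1}
FIRST(B) = {1}
FIRST(S) = {1}
Therefore, FIRST(B) = {1}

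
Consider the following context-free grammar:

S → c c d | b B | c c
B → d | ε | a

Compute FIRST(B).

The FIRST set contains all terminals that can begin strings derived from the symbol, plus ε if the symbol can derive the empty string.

We compute FIRST(B) using the standard algorithm.
FIRST(B) = {a, d, ε}
FIRST(S) = {b, c}
Therefore, FIRST(B) = {a, d, ε}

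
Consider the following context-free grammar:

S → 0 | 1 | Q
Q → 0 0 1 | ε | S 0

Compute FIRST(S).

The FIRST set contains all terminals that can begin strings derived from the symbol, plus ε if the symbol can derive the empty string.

We compute FIRST(S) using the standard algorithm.
FIRST(Q) = {0, 1, ε}
FIRST(S) = {0, 1, ε}
Therefore, FIRST(S) = {0, 1, ε}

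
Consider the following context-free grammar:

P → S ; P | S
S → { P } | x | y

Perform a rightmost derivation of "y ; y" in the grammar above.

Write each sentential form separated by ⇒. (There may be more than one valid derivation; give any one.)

P ⇒ S ; P ⇒ S ; S ⇒ S ; y ⇒ y ; y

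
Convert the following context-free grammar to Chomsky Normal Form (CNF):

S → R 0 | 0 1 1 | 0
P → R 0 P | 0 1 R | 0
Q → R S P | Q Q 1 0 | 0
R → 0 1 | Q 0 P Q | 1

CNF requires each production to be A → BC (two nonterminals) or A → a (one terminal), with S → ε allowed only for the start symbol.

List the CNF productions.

T0 → 0; T1 → 1; S → 0; P → 0; Q → 0; R → 1; S → R T0; S → T0 X0; X0 → T1 T1; P → R X1; X1 → T0 P; P → T0 X2; X2 → T1 R; Q → R X3; X3 → S P; Q → Q X4; X4 → Q X5; X5 → T1 T0; R → T0 T1; R → Q X6; X6 → T0 X7; X7 → P Q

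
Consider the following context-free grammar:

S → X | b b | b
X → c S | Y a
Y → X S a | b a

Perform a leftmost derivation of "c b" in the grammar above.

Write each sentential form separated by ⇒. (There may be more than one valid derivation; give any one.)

S ⇒ X ⇒ c S ⇒ c b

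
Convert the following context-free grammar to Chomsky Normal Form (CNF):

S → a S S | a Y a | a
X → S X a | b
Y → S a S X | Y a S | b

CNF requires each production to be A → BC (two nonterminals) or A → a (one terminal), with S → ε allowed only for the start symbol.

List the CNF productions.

TA → a; S → a; X → b; Y → b; S → TA X0; X0 → S S; S → TA X1; X1 → Y TA; X → S X2; X2 → X TA; Y → S X3; X3 → TA X4; X4 → S X; Y → Y X5; X5 → TA S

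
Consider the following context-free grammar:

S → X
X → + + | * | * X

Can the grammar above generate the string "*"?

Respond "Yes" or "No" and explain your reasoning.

Yes - a valid derivation exists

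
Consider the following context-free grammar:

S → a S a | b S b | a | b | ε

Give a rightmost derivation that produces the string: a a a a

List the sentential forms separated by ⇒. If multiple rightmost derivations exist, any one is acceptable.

S ⇒ a S a ⇒ a a S a a ⇒ a a a a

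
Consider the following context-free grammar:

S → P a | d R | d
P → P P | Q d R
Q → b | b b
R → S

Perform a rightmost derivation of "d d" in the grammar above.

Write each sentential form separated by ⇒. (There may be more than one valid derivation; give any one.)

S ⇒ d R ⇒ d S ⇒ d d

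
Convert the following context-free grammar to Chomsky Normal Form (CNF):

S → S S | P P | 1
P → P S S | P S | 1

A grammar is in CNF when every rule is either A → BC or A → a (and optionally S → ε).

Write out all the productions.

S → 1; P → 1; S → S S; S → P P; P → P X0; X0 → S S; P → P S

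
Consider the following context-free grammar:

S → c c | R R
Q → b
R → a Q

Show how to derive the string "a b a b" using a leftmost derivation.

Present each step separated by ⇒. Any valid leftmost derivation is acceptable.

S ⇒ R R ⇒ a Q R ⇒ a b R ⇒ a b a Q ⇒ a b a b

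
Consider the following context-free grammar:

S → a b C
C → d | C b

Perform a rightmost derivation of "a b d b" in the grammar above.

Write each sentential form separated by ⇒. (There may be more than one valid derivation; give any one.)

S ⇒ a b C ⇒ a b C b ⇒ a b d b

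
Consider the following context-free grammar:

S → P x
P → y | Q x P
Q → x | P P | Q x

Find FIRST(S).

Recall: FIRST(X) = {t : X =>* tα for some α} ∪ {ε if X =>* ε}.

We compute FIRST(S) using the standard algorithm.
FIRST(P) = {x, y}
FIRST(Q) = {x, y}
FIRST(S) = {x, y}
Therefore, FIRST(S) = {x, y}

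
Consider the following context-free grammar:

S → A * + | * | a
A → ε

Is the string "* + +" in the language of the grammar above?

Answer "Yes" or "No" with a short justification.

No - no valid derivation exists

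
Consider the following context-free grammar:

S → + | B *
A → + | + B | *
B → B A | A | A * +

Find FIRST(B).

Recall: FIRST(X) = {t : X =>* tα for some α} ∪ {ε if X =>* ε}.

We compute FIRST(B) using the standard algorithm.
FIRST(A) = {*, +}
FIRST(B) = {*, +}
FIRST(S) = {*, +}
Therefore, FIRST(B) = {*, +}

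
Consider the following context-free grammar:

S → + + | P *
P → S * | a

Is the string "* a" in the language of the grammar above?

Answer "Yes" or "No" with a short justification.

No - no valid derivation exists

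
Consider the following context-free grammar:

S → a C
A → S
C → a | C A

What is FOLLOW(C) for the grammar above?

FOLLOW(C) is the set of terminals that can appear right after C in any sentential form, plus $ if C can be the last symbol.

We compute FOLLOW(C) using the standard algorithm.
FOLLOW(S) starts with {$}.
FIRST(A) = {a}
FIRST(C) = {a}
FIRST(S) = {a}
FOLLOW(A) = {$, a}
FOLLOW(C) = {$, a}
FOLLOW(S) = {$, a}
Therefore, FOLLOW(C) = {$, a}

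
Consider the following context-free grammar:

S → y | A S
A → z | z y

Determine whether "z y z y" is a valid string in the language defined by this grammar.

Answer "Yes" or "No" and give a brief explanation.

Yes - a valid derivation exists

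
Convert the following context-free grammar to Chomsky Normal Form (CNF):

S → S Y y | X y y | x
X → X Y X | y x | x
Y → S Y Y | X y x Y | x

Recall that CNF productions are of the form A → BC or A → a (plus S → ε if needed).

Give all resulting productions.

TY → y; S → x; TX → x; X → x; Y → x; S → S X0; X0 → Y TY; S → X X1; X1 → TY TY; X → X X2; X2 → Y X; X → TY TX; Y → S X3; X3 → Y Y; Y → X X4; X4 → TY X5; X5 → TX Y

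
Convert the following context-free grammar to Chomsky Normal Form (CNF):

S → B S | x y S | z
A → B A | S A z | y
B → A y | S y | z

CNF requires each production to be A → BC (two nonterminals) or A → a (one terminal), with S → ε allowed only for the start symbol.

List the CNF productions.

TX → x; TY → y; S → z; TZ → z; A → y; B → z; S → B S; S → TX X0; X0 → TY S; A → B A; A → S X1; X1 → A TZ; B → A TY; B → S TY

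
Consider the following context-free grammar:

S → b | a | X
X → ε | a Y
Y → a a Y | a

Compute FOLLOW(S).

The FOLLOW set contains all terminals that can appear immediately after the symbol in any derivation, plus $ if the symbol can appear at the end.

We compute FOLLOW(S) using the standard algorithm.
FOLLOW(S) starts with {$}.
FIRST(S) = {a, b, ε}
FIRST(X) = {a, ε}
FIRST(Y) = {a}
FOLLOW(S) = {$}
FOLLOW(X) = {$}
FOLLOW(Y) = {$}
Therefore, FOLLOW(S) = {$}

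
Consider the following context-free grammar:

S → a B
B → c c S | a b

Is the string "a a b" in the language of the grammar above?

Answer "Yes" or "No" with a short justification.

Yes - a valid derivation exists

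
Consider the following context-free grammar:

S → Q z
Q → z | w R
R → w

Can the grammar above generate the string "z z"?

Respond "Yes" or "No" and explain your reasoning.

Yes - a valid derivation exists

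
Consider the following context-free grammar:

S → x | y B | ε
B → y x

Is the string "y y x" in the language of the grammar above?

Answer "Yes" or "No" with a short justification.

Yes - a valid derivation exists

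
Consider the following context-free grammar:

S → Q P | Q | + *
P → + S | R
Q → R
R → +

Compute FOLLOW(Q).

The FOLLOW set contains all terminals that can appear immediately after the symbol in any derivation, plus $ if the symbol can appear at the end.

We compute FOLLOW(Q) using the standard algorithm.
FOLLOW(S) starts with {$}.
FIRST(P) = {+}
FIRST(Q) = {+}
FIRST(R) = {+}
FIRST(S) = {+}
FOLLOW(P) = {$}
FOLLOW(Q) = {$, +}
FOLLOW(R) = {$, +}
FOLLOW(S) = {$}
Therefore, FOLLOW(Q) = {$, +}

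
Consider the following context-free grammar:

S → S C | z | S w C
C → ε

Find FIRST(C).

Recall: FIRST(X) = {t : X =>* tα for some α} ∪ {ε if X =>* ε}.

We compute FIRST(C) using the standard algorithm.
FIRST(C) = {ε}
FIRST(S) = {z}
Therefore, FIRST(C) = {ε}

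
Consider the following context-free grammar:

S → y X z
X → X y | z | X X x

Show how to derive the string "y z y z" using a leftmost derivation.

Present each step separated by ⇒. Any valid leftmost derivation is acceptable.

S ⇒ y X z ⇒ y X y z ⇒ y z y z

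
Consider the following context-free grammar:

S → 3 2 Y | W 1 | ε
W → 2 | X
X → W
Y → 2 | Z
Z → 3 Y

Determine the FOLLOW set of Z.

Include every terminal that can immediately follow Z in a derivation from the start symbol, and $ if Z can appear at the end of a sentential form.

We compute FOLLOW(Z) using the standard algorithm.
FOLLOW(S) starts with {$}.
FIRST(S) = {2, 3, ε}
FIRST(W) = {2}
FIRST(X) = {2}
FIRST(Y) = {2, 3}
FIRST(Z) = {3}
FOLLOW(S) = {$}
FOLLOW(W) = {1}
FOLLOW(X) = {1}
FOLLOW(Y) = {$}
FOLLOW(Z) = {$}
Therefore, FOLLOW(Z) = {$}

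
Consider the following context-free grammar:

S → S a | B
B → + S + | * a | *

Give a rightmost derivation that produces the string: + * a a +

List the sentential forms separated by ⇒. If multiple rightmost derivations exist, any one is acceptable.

S ⇒ B ⇒ + S + ⇒ + S a + ⇒ + B a + ⇒ + * a a +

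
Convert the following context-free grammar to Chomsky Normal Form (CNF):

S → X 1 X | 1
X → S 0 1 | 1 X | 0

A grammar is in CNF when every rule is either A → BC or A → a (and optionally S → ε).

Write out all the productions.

T1 → 1; S → 1; T0 → 0; X → 0; S → X X0; X0 → T1 X; X → S X1; X1 → T0 T1; X → T1 X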